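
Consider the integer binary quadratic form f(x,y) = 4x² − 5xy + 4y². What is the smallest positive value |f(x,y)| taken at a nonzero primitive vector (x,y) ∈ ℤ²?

translate: b→3 (≡-5 mod 8), so (4,-5,4)→(4,3,3)
flip: (4,3,3)→(3,-3,4)
translate: b→3 (≡-3 mod 6), so (3,-3,4)→(3,3,4)
reduced (well bottom): (3,3,4) with a≤c, −a<b≤a
well minimum = a = 3

3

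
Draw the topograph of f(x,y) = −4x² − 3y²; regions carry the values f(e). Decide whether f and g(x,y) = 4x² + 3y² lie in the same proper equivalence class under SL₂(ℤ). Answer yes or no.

D₁ = -48, D₂ = -48
f is negative-definite; reduce −f:
−f: flip: (4,0,3)→(3,0,4)
−f: reduced (well bottom): (3,0,4) with a≤c, −a<b≤a
flip sign back: reduced form of f is (-3,0,-4)
g: flip: (4,0,3)→(3,0,4)
g: reduced (well bottom): (3,0,4) with a≤c, −a<b≤a
reduced forms (-3, 0, -4) vs (3, 0, 4) ⇒ inequivalent

no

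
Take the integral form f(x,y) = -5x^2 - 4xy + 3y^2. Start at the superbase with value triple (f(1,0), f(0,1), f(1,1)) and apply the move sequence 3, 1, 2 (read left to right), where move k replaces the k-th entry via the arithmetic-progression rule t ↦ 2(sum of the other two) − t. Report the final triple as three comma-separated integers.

start (-5,3,-6) = (f(1,0),f(0,1),f(1,1))
replace slot 3: 2·((-5)+3) − (-6) = 2 → (-5,3,2)
replace slot 1: 2·(3+2) − (-5) = 15 → (15,3,2)
replace slot 2: 2·(15+2) − 3 = 31 → (15,31,2)

15,31,2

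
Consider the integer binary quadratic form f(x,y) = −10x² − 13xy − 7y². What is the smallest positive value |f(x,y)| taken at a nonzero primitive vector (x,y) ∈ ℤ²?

translate: b→-7 (≡13 mod 20), so (10,13,7)→(10,-7,4)
flip: (10,-7,4)→(4,7,10)
translate: b→-1 (≡7 mod 8), so (4,7,10)→(4,-1,7)
reduced (well bottom): (4,-1,7) with a≤c, −a<b≤a
well minimum |f| = |-4| = 4 (negative-definite)

4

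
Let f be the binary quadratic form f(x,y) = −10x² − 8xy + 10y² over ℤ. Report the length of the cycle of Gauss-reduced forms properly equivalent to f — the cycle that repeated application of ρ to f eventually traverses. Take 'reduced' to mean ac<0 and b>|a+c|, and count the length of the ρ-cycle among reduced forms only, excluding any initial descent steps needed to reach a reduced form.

D = 464, ⌊√D⌋ = 21
descent: ρ → (10,8,-10)  [lands on river]
river: ρ → (-10,12,8)
river: ρ → (8,20,-2)
river: ρ → (-2,20,8)
river: ρ → (8,12,-10)
river: ρ → (-10,8,10)
river: ρ → (10,12,-8)
river: ρ → (-8,20,2)
river: ρ → (2,20,-8)
river: ρ → (-8,12,10)
ρ-cycle length = 10 (tail of 1 descent step not counted)

10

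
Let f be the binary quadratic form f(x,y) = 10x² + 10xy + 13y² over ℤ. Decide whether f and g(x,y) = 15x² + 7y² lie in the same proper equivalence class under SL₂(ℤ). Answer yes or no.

D₁ = -420, D₂ = -420
f: reduced (well bottom): (10,10,13) with a≤c, −a<b≤a
g: flip: (15,0,7)→(7,0,15)
g: reduced (well bottom): (7,0,15) with a≤c, −a<b≤a
reduced forms (10, 10, 13) vs (7, 0, 15) ⇒ inequivalent

no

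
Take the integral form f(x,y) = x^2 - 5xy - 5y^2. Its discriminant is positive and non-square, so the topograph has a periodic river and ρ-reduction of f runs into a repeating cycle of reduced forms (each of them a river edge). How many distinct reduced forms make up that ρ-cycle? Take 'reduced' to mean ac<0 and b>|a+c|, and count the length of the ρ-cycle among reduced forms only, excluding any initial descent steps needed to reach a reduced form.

D = 45, ⌊√D⌋ = 6
descent: ρ → (-5,5,1)  [lands on river]
river: ρ → (1,5,-5)
ρ-cycle length = 2 (tail of 1 descent step not counted)

2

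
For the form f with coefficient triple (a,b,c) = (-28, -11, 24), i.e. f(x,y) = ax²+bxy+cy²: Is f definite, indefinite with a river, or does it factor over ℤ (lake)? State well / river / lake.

D = b²−4ac = (-11)² − 4·(-28)·24 = 2809
D = 53² is a perfect square ⇒ form factors over ℤ ⇒ lakes

lake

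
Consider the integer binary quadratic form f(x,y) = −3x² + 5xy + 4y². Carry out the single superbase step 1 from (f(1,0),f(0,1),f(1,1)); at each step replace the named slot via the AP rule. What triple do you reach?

start (-3,4,6) = (f(1,0),f(0,1),f(1,1))
replace slot 1: 2·(4+6) − (-3) = 23 → (23,4,6)

23,4,6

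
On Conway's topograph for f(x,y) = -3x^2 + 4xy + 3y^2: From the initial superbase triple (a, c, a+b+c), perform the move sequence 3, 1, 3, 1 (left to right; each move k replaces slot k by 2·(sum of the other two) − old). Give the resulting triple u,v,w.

start (-3,3,4) = (f(1,0),f(0,1),f(1,1))
replace slot 3: 2·((-3)+3) − 4 = -4 → (-3,3,-4)
replace slot 1: 2·(3+(-4)) − (-3) = 1 → (1,3,-4)
replace slot 3: 2·(1+3) − (-4) = 12 → (1,3,12)
replace slot 1: 2·(3+12) − 1 = 29 → (29,3,12)

29,3,12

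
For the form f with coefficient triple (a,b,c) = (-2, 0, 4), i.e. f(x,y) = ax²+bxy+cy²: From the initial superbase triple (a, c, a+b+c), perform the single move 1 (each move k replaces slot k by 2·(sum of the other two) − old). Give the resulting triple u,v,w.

start (-2,4,2) = (f(1,0),f(0,1),f(1,1))
replace slot 1: 2·(4+2) − (-2) = 14 → (14,4,2)

14,4,2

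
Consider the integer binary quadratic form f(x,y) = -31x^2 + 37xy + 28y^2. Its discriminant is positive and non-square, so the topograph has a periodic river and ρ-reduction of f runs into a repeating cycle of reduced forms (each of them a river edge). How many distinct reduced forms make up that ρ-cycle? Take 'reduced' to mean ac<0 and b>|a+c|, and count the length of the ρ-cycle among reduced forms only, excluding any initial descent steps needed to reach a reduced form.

D = 4841, ⌊√D⌋ = 69
river: ρ → (28,19,-40)
river: ρ → (-40,61,7)
river: ρ → (7,65,-22)
river: ρ → (-22,67,4)
river: ρ → (4,69,-5)
river: ρ → (-5,61,56)
river: ρ → (56,51,-10)
river: ρ → (-10,69,2)
river: ρ → (2,67,-44)
river: ρ → (-44,21,25)
river: ρ → (25,29,-40)
river: ρ → (-40,51,14)
river: ρ → (14,61,-20)
river: ρ → (-20,59,17)
river: ρ → (17,43,-44)
river: ρ → (-44,45,16)
river: ρ → (16,51,-35)
river: ρ → (-35,19,32)
river: ρ → (32,45,-22)
river: ρ → (-22,43,34)
river: ρ → (34,25,-31)
river: ρ → (-31,37,28)
ρ-cycle length = 22 (tail of 0 descent steps not counted)

22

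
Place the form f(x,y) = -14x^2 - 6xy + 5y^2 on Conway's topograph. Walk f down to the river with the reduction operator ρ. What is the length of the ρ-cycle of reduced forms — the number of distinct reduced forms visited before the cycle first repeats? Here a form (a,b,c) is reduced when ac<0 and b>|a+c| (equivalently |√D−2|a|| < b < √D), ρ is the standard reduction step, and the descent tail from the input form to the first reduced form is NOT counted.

D = 316, ⌊√D⌋ = 17
descent: ρ → (5,16,-3)  [lands on river]
river: ρ → (-3,14,10)
river: ρ → (10,6,-7)
river: ρ → (-7,8,9)
river: ρ → (9,10,-6)
river: ρ → (-6,14,5)
ρ-cycle length = 6 (tail of 1 descent step not counted)

6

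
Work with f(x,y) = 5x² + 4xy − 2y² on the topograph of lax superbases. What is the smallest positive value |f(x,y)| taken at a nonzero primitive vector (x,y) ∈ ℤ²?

river: ρ → (-2,4,5)
river: ρ → (5,6,-1)
river: ρ → (-1,6,5)
river: ρ → (5,4,-2)
closes: descent 0, river 4
min |a| on river = 1

1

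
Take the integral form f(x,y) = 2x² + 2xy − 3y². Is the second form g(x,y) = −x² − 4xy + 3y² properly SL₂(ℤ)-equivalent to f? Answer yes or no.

D₁ = 28, D₂ = 28
river cycle of f (length 4): (-3, 4, 1), (1, 4, -3), (-3, 2, 2), (2, 2, -3)
river cycle of g (length 4): (3, 4, -1), (-1, 4, 3), (3, 2, -2), (-2, 2, 3)
cycles differ ⇒ inequivalent

no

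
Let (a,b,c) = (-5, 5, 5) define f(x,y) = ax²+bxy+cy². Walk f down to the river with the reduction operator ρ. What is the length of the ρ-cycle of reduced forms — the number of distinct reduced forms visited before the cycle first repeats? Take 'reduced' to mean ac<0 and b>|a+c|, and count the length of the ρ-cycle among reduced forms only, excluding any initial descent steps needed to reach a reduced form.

D = 125, ⌊√D⌋ = 11
river: ρ → (5,5,-5)
river: ρ → (-5,5,5)
ρ-cycle length = 2 (tail of 0 descent steps not counted)

2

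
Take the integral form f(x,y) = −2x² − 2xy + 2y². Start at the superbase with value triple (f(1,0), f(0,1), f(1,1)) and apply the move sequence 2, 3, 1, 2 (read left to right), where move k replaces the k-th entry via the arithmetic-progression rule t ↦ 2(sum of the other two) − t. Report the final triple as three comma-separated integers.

start (-2,2,-2) = (f(1,0),f(0,1),f(1,1))
replace slot 2: 2·((-2)+(-2)) − 2 = -10 → (-2,-10,-2)
replace slot 3: 2·((-2)+(-10)) − (-2) = -22 → (-2,-10,-22)
replace slot 1: 2·((-10)+(-22)) − (-2) = -62 → (-62,-10,-22)
replace slot 2: 2·((-62)+(-22)) − (-10) = -158 → (-62,-158,-22)

-62,-158,-22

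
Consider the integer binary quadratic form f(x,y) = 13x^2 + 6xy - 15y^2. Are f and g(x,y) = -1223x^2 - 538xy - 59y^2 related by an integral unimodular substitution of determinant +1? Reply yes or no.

D₁ = 816, D₂ = 816
river cycle of f (length 8): (-15, 24, 4), (4, 24, -15), (-15, 6, 13), (13, 20, -8), (-8, 28, 1), (1, 28, -8), (-8, 20, 13), (13, 6, -15)
river cycle of g (length 8): (-8, 20, 13), (13, 6, -15), (-15, 24, 4), (4, 24, -15), (-15, 6, 13), (13, 20, -8), (-8, 28, 1), (1, 28, -8)
cycles coincide ⇒ equivalent

yes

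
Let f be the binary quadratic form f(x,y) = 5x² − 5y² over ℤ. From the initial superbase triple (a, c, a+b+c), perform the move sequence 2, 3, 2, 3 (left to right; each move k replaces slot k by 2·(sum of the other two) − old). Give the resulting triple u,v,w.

start (5,-5,0) = (f(1,0),f(0,1),f(1,1))
replace slot 2: 2·(5+0) − (-5) = 15 → (5,15,0)
replace slot 3: 2·(5+15) − 0 = 40 → (5,15,40)
replace slot 2: 2·(5+40) − 15 = 75 → (5,75,40)
replace slot 3: 2·(5+75) − 40 = 120 → (5,75,120)

5,75,120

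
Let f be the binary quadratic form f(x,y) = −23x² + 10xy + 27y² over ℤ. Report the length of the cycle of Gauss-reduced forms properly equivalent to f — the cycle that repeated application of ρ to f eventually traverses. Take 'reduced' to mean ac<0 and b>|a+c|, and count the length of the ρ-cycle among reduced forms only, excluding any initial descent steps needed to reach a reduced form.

D = 2584, ⌊√D⌋ = 50
river: ρ → (27,44,-6)
river: ρ → (-6,40,41)
river: ρ → (41,42,-5)
river: ρ → (-5,48,14)
river: ρ → (14,36,-23)
river: ρ → (-23,10,27)
ρ-cycle length = 6 (tail of 0 descent steps not counted)

6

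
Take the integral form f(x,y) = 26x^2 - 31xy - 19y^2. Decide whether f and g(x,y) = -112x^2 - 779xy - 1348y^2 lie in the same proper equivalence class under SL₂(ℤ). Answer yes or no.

D₁ = 2937, D₂ = 2937
river cycle of f (length 30): (-19, 31, 26), (26, 21, -24), (-24, 27, 23), (23, 19, -28), (-28, 37, 14), (14, 47, -13), (-13, 31, 38), (38, 45, -6), (-6, 51, 14), (14, 33, -33), … (20 more)
river cycle of g (length 30): (-19, 31, 26), (26, 21, -24), (-24, 27, 23), (23, 19, -28), (-28, 37, 14), (14, 47, -13), (-13, 31, 38), (38, 45, -6), (-6, 51, 14), (14, 33, -33), … (20 more)
cycles coincide ⇒ equivalent

yes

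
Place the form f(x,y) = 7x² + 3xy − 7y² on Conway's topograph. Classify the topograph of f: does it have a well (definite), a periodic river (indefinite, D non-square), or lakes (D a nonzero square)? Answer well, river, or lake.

D = b²−4ac = 3² − 4·7·(-7) = 205
D > 0 non-square ⇒ indefinite ⇒ periodic river

river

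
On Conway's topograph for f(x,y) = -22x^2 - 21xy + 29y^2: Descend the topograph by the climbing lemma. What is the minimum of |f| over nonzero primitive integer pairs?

descent: ρ → (29,21,-22)  [lands on river]
river: ρ → (-22,23,28)
river: ρ → (28,33,-17)
river: ρ → (-17,35,26)
river: ρ → (26,17,-26)
river: ρ → (-26,35,17)
river: ρ → (17,33,-28)
river: ρ → (-28,23,22)
river: ρ → (22,21,-29)
river: ρ → (-29,37,14)
river: ρ → (14,47,-14)
river: ρ → (-14,37,29)
closes: descent 1, river 12
min |a| on river = 14

14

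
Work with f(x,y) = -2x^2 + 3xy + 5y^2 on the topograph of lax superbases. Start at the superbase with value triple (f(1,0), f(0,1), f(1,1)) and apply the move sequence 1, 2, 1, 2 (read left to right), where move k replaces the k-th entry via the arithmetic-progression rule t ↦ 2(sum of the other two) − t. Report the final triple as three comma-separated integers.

start (-2,5,6) = (f(1,0),f(0,1),f(1,1))
replace slot 1: 2·(5+6) − (-2) = 24 → (24,5,6)
replace slot 2: 2·(24+6) − 5 = 55 → (24,55,6)
replace slot 1: 2·(55+6) − 24 = 98 → (98,55,6)
replace slot 2: 2·(98+6) − 55 = 153 → (98,153,6)

98,153,6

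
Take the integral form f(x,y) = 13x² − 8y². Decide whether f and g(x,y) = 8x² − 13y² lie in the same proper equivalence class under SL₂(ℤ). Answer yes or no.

D₁ = 416, D₂ = 416
river cycle of f (length 6): (-8, 16, 5), (5, 14, -11), (-11, 8, 8), (8, 8, -11), (-11, 14, 5), (5, 16, -8)
river cycle of g (length 6): (8, 16, -5), (-5, 14, 11), (11, 8, -8), (-8, 8, 11), (11, 14, -5), (-5, 16, 8)
cycles differ ⇒ inequivalent

no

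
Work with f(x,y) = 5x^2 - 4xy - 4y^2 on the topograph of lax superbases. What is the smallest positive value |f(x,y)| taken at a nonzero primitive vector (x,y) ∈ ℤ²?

descent: ρ → (-4,4,5)  [lands on river]
river: ρ → (5,6,-3)
river: ρ → (-3,6,5)
river: ρ → (5,4,-4)
closes: descent 1, river 4
min |a| on river = 3

3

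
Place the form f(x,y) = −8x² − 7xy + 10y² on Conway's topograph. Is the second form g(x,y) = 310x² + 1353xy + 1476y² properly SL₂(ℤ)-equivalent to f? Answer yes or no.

D₁ = 369, D₂ = 369
river cycle of f (length 16): (10, 7, -8), (-8, 9, 9), (9, 9, -8), (-8, 7, 10), (10, 13, -5), (-5, 17, 4), (4, 15, -9), (-9, 3, 10), (10, 17, -2), (-2, 19, 1), … (6 more)
river cycle of g (length 16): (10, 7, -8), (-8, 9, 9), (9, 9, -8), (-8, 7, 10), (10, 13, -5), (-5, 17, 4), (4, 15, -9), (-9, 3, 10), (10, 17, -2), (-2, 19, 1), … (6 more)
cycles coincide ⇒ equivalent

yes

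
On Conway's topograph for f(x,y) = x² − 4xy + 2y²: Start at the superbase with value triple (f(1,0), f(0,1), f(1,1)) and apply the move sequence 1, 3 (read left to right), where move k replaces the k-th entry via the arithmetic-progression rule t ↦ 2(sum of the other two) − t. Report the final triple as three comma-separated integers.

start (1,2,-1) = (f(1,0),f(0,1),f(1,1))
replace slot 1: 2·(2+(-1)) − 1 = 1 → (1,2,-1)
replace slot 3: 2·(1+2) − (-1) = 7 → (1,2,7)

1,2,7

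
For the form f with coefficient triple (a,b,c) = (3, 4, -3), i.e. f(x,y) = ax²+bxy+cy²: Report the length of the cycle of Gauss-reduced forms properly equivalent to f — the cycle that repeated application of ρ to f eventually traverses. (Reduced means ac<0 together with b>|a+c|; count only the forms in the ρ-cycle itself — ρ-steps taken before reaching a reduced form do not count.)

D = 52, ⌊√D⌋ = 7
river: ρ → (-3,2,4)
river: ρ → (4,6,-1)
river: ρ → (-1,6,4)
river: ρ → (4,2,-3)
river: ρ → (-3,4,3)
river: ρ → (3,2,-4)
river: ρ → (-4,6,1)
river: ρ → (1,6,-4)
river: ρ → (-4,2,3)
river: ρ → (3,4,-3)
ρ-cycle length = 10 (tail of 0 descent steps not counted)

10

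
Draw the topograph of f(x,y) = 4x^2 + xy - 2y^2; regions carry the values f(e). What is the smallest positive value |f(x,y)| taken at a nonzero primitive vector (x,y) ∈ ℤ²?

descent: ρ → (-2,3,3)  [lands on river]
river: ρ → (3,3,-2)
river: ρ → (-2,5,1)
river: ρ → (1,5,-2)
closes: descent 1, river 4
min |a| on river = 1

1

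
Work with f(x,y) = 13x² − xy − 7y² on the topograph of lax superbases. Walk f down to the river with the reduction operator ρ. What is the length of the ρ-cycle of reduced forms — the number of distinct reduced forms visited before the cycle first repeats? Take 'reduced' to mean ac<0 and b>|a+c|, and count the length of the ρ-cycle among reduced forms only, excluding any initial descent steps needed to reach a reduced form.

D = 365, ⌊√D⌋ = 19
descent: ρ → (-7,15,5)  [lands on river]
river: ρ → (5,15,-7)
river: ρ → (-7,13,7)
river: ρ → (7,15,-5)
river: ρ → (-5,15,7)
river: ρ → (7,13,-7)
ρ-cycle length = 6 (tail of 1 descent step not counted)

6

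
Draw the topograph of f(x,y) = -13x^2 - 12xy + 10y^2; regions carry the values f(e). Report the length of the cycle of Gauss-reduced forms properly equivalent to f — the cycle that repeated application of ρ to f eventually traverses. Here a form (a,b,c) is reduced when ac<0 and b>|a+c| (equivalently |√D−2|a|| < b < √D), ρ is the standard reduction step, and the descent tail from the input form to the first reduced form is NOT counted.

D = 664, ⌊√D⌋ = 25
descent: ρ → (10,12,-13)  [lands on river]
river: ρ → (-13,14,9)
river: ρ → (9,22,-5)
river: ρ → (-5,18,17)
river: ρ → (17,16,-6)
river: ρ → (-6,20,11)
river: ρ → (11,24,-2)
river: ρ → (-2,24,11)
river: ρ → (11,20,-6)
river: ρ → (-6,16,17)
river: ρ → (17,18,-5)
river: ρ → (-5,22,9)
river: ρ → (9,14,-13)
river: ρ → (-13,12,10)
river: ρ → (10,8,-15)
river: ρ → (-15,22,3)
river: ρ → (3,20,-22)
river: ρ → (-22,24,1)
river: ρ → (1,24,-22)
river: ρ → (-22,20,3)
river: ρ → (3,22,-15)
river: ρ → (-15,8,10)
ρ-cycle length = 22 (tail of 1 descent step not counted)

22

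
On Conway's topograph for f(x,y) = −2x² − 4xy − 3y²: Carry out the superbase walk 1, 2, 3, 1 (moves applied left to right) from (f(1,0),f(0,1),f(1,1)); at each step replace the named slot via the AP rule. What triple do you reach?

start (-2,-3,-9) = (f(1,0),f(0,1),f(1,1))
replace slot 1: 2·((-3)+(-9)) − (-2) = -22 → (-22,-3,-9)
replace slot 2: 2·((-22)+(-9)) − (-3) = -59 → (-22,-59,-9)
replace slot 3: 2·((-22)+(-59)) − (-9) = -153 → (-22,-59,-153)
replace slot 1: 2·((-59)+(-153)) − (-22) = -402 → (-402,-59,-153)

-402,-59,-153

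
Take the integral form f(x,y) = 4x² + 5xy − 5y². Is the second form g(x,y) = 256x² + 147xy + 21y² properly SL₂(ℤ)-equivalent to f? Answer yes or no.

D₁ = 105, D₂ = 105
river cycle of f (length 6): (-5, 5, 4), (4, 3, -6), (-6, 9, 1), (1, 9, -6), (-6, 3, 4), (4, 5, -5)
river cycle of g (length 6): (4, 3, -6), (-6, 9, 1), (1, 9, -6), (-6, 3, 4), (4, 5, -5), (-5, 5, 4)
cycles coincide ⇒ equivalent

yes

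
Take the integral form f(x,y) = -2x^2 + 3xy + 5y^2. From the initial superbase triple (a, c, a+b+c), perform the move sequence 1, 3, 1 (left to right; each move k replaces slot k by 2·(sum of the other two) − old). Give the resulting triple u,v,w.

start (-2,5,6) = (f(1,0),f(0,1),f(1,1))
replace slot 1: 2·(5+6) − (-2) = 24 → (24,5,6)
replace slot 3: 2·(24+5) − 6 = 52 → (24,5,52)
replace slot 1: 2·(5+52) − 24 = 90 → (90,5,52)

90,5,52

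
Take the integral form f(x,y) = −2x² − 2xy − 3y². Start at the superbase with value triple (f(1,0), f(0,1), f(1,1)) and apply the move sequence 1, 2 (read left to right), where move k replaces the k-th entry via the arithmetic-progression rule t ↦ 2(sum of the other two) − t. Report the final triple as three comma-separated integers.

start (-2,-3,-7) = (f(1,0),f(0,1),f(1,1))
replace slot 1: 2·((-3)+(-7)) − (-2) = -18 → (-18,-3,-7)
replace slot 2: 2·((-18)+(-7)) − (-3) = -47 → (-18,-47,-7)

-18,-47,-7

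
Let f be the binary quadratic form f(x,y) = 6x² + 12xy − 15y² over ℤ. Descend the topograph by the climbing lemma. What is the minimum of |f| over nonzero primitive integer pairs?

river: ρ → (-15,18,3)
river: ρ → (3,18,-15)
river: ρ → (-15,12,6)
river: ρ → (6,12,-15)
closes: descent 0, river 4
min |a| on river = 3

3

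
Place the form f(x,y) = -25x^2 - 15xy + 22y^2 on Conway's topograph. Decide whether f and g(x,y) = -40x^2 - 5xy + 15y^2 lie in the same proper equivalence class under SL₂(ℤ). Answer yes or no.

D₁ = 2425, D₂ = 2425
river cycle of f (length 50): (22, 15, -25), (-25, 35, 12), (12, 37, -22), (-22, 7, 27), (27, 47, -2), (-2, 49, 3), (3, 47, -18), (-18, 25, 25), (25, 25, -18), (-18, 47, 3), … (40 more)
river cycle of g (length 18): (15, 35, -20), (-20, 45, 5), (5, 45, -20), (-20, 35, 15), (15, 25, -30), (-30, 35, 10), (10, 45, -10), (-10, 35, 30), (30, 25, -15), (-15, 35, 20), … (8 more)
cycles differ ⇒ inequivalent

no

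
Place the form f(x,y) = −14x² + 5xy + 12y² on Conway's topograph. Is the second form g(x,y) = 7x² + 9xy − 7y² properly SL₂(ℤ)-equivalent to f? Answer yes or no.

D₁ = 697, D₂ = 277
discriminants differ ⇒ not SL₂(ℤ)-equivalent

no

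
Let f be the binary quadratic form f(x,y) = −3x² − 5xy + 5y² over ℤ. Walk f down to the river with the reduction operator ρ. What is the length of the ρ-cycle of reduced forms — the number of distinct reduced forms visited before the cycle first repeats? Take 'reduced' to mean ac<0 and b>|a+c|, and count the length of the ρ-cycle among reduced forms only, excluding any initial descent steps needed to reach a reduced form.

D = 85, ⌊√D⌋ = 9
descent: ρ → (5,5,-3)  [lands on river]
river: ρ → (-3,7,3)
river: ρ → (3,5,-5)
river: ρ → (-5,5,3)
river: ρ → (3,7,-3)
river: ρ → (-3,5,5)
ρ-cycle length = 6 (tail of 1 descent step not counted)

6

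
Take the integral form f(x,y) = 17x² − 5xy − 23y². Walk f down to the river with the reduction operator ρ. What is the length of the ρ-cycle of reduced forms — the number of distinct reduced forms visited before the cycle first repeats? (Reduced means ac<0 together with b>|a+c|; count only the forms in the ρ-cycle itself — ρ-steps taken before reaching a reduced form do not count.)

D = 1589, ⌊√D⌋ = 39
descent: ρ → (-23,5,17)
descent: ρ → (17,29,-11)  [lands on river]
river: ρ → (-11,37,5)
river: ρ → (5,33,-25)
river: ρ → (-25,17,13)
river: ρ → (13,35,-7)
river: ρ → (-7,35,13)
river: ρ → (13,17,-25)
river: ρ → (-25,33,5)
river: ρ → (5,37,-11)
river: ρ → (-11,29,17)
river: ρ → (17,39,-1)
river: ρ → (-1,39,17)
ρ-cycle length = 12 (tail of 2 descent steps not counted)

12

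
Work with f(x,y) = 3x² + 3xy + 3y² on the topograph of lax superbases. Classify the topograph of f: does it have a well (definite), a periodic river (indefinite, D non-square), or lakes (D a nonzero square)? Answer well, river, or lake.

D = b²−4ac = 3² − 4·3·3 = -27
D < 0 ⇒ definite ⇒ every region one sign ⇒ single well

well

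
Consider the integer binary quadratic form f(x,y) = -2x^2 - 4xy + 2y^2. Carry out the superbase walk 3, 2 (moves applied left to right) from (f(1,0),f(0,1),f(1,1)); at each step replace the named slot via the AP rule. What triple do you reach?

start (-2,2,-4) = (f(1,0),f(0,1),f(1,1))
replace slot 3: 2·((-2)+2) − (-4) = 4 → (-2,2,4)
replace slot 2: 2·((-2)+4) − 2 = 2 → (-2,2,4)

-2,2,4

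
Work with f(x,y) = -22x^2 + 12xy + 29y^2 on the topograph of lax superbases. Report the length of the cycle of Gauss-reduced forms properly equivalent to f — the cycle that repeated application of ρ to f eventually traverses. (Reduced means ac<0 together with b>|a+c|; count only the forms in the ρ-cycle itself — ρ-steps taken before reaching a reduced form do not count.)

D = 2696, ⌊√D⌋ = 51
river: ρ → (29,46,-5)
river: ρ → (-5,44,38)
river: ρ → (38,32,-11)
river: ρ → (-11,34,35)
river: ρ → (35,36,-10)
river: ρ → (-10,44,19)
river: ρ → (19,32,-22)
river: ρ → (-22,12,29)
ρ-cycle length = 8 (tail of 0 descent steps not counted)

8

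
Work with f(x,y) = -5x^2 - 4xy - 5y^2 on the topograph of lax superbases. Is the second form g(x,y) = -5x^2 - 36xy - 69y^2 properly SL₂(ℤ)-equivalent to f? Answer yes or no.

D₁ = -84, D₂ = -84
f is negative-definite; reduce −f:
−f: reduced (well bottom): (5,4,5) with a≤c, −a<b≤a
flip sign back: reduced form of f is (-5,-4,-5)
g is negative-definite; reduce −g:
−g: translate: b→-4 (≡36 mod 10), so (5,36,69)→(5,-4,5)
−g: flip: (5,-4,5)→(5,4,5)
−g: reduced (well bottom): (5,4,5) with a≤c, −a<b≤a
flip sign back: reduced form of g is (-5,-4,-5)
reduced forms (-5, -4, -5) vs (-5, -4, -5) ⇒ equivalent

yes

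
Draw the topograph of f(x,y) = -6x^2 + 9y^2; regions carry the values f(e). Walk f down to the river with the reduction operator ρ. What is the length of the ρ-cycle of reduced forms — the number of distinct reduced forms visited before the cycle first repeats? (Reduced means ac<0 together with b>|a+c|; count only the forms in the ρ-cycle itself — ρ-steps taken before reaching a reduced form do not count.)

D = 216, ⌊√D⌋ = 14
descent: ρ → (9,0,-6)
descent: ρ → (-6,12,3)  [lands on river]
river: ρ → (3,12,-6)
ρ-cycle length = 2 (tail of 2 descent steps not counted)

2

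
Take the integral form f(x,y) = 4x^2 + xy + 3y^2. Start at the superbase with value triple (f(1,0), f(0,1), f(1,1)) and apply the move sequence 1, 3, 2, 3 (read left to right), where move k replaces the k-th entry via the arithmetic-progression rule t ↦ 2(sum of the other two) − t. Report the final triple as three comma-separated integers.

start (4,3,8) = (f(1,0),f(0,1),f(1,1))
replace slot 1: 2·(3+8) − 4 = 18 → (18,3,8)
replace slot 3: 2·(18+3) − 8 = 34 → (18,3,34)
replace slot 2: 2·(18+34) − 3 = 101 → (18,101,34)
replace slot 3: 2·(18+101) − 34 = 204 → (18,101,204)

18,101,204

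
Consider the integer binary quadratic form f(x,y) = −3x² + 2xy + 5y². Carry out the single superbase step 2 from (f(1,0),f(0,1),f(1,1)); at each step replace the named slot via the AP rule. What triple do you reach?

start (-3,5,4) = (f(1,0),f(0,1),f(1,1))
replace slot 2: 2·((-3)+4) − 5 = -3 → (-3,-3,4)

-3,-3,4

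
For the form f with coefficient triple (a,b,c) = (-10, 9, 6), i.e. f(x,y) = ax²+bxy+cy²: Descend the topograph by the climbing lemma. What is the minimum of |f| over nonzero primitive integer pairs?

river: ρ → (6,15,-4)
river: ρ → (-4,17,2)
river: ρ → (2,15,-12)
river: ρ → (-12,9,5)
river: ρ → (5,11,-10)
river: ρ → (-10,9,6)
closes: descent 0, river 6
min |a| on river = 2

2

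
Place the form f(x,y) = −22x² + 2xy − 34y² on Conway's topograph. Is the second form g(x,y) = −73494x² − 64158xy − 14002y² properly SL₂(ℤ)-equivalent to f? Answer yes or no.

D₁ = -2988, D₂ = -2988
f is negative-definite; reduce −f:
−f: reduced (well bottom): (22,-2,34) with a≤c, −a<b≤a
flip sign back: reduced form of f is (-22,2,-34)
g is negative-definite; reduce −g:
−g: flip: (73494,64158,14002)→(14002,-64158,73494)
−g: translate: b→-8150 (≡-64158 mod 28004), so (14002,-64158,73494)→(14002,-8150,1186)
−g: flip: (14002,-8150,1186)→(1186,8150,14002)
−g: translate: b→1034 (≡8150 mod 2372), so (1186,8150,14002)→(1186,1034,226)
−g: flip: (1186,1034,226)→(226,-1034,1186)
−g: translate: b→-130 (≡-1034 mod 452), so (226,-1034,1186)→(226,-130,22)
−g: flip: (226,-130,22)→(22,130,226)
−g: translate: b→-2 (≡130 mod 44), so (22,130,226)→(22,-2,34)
−g: reduced (well bottom): (22,-2,34) with a≤c, −a<b≤a
flip sign back: reduced form of g is (-22,2,-34)
reduced forms (-22, 2, -34) vs (-22, 2, -34) ⇒ equivalent

yes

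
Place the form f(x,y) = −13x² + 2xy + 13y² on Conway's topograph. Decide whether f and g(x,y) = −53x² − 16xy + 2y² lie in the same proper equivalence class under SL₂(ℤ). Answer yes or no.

D₁ = 680, D₂ = 680
river cycle of f (length 6): (13, 24, -2), (-2, 24, 13), (13, 2, -13), (-13, 24, 2), (2, 24, -13), (-13, 2, 13)
river cycle of g (length 6): (2, 24, -13), (-13, 2, 13), (13, 24, -2), (-2, 24, 13), (13, 2, -13), (-13, 24, 2)
cycles coincide ⇒ equivalent

yes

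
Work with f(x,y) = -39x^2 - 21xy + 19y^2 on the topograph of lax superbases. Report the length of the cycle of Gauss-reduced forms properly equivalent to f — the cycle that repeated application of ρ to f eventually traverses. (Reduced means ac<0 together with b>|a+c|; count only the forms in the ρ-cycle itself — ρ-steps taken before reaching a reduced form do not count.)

D = 3405, ⌊√D⌋ = 58
descent: ρ → (19,21,-39)  [lands on river]
river: ρ → (-39,57,1)
river: ρ → (1,57,-39)
river: ρ → (-39,21,19)
river: ρ → (19,55,-5)
river: ρ → (-5,55,19)
ρ-cycle length = 6 (tail of 1 descent step not counted)

6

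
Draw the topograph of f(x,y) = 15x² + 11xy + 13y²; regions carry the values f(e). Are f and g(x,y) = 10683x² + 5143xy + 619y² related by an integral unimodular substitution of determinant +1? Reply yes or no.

D₁ = -659, D₂ = -659
f: flip: (15,11,13)→(13,-11,15)
f: reduced (well bottom): (13,-11,15) with a≤c, −a<b≤a
g: flip: (10683,5143,619)→(619,-5143,10683)
g: translate: b→-191 (≡-5143 mod 1238), so (619,-5143,10683)→(619,-191,15)
g: flip: (619,-191,15)→(15,191,619)
g: translate: b→11 (≡191 mod 30), so (15,191,619)→(15,11,13)
g: flip: (15,11,13)→(13,-11,15)
g: reduced (well bottom): (13,-11,15) with a≤c, −a<b≤a
reduced forms (13, -11, 15) vs (13, -11, 15) ⇒ equivalent

yes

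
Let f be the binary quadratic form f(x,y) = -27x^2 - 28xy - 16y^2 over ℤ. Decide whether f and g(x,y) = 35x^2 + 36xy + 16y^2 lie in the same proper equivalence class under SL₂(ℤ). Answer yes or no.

D₁ = -944, D₂ = -944
f is negative-definite; reduce −f:
−f: translate: b→-26 (≡28 mod 54), so (27,28,16)→(27,-26,15)
−f: flip: (27,-26,15)→(15,26,27)
−f: translate: b→-4 (≡26 mod 30), so (15,26,27)→(15,-4,16)
−f: reduced (well bottom): (15,-4,16) with a≤c, −a<b≤a
flip sign back: reduced form of f is (-15,4,-16)
g: translate: b→-34 (≡36 mod 70), so (35,36,16)→(35,-34,15)
g: flip: (35,-34,15)→(15,34,35)
g: translate: b→4 (≡34 mod 30), so (15,34,35)→(15,4,16)
g: reduced (well bottom): (15,4,16) with a≤c, −a<b≤a
reduced forms (-15, 4, -16) vs (15, 4, 16) ⇒ inequivalent

no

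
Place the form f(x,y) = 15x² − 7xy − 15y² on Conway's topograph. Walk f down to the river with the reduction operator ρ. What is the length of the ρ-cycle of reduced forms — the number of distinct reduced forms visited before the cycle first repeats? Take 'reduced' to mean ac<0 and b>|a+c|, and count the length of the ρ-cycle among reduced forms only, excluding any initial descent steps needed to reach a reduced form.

D = 949, ⌊√D⌋ = 30
descent: ρ → (-15,7,15)  [lands on river]
river: ρ → (15,23,-7)
river: ρ → (-7,19,21)
river: ρ → (21,23,-5)
river: ρ → (-5,27,11)
river: ρ → (11,17,-15)
river: ρ → (-15,13,13)
river: ρ → (13,13,-15)
river: ρ → (-15,17,11)
river: ρ → (11,27,-5)
river: ρ → (-5,23,21)
river: ρ → (21,19,-7)
river: ρ → (-7,23,15)
river: ρ → (15,7,-15)
river: ρ → (-15,23,7)
river: ρ → (7,19,-21)
river: ρ → (-21,23,5)
river: ρ → (5,27,-11)
river: ρ → (-11,17,15)
river: ρ → (15,13,-13)
river: ρ → (-13,13,15)
river: ρ → (15,17,-11)
river: ρ → (-11,27,5)
river: ρ → (5,23,-21)
river: ρ → (-21,19,7)
river: ρ → (7,23,-15)
ρ-cycle length = 26 (tail of 1 descent step not counted)

26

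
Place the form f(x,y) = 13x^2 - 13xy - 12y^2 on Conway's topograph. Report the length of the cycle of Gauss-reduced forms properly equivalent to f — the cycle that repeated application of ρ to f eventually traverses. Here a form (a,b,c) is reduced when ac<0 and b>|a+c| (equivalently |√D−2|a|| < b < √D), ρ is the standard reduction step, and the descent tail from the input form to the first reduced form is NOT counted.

D = 793, ⌊√D⌋ = 28
descent: ρ → (-12,13,13)  [lands on river]
river: ρ → (13,13,-12)
river: ρ → (-12,11,14)
river: ρ → (14,17,-9)
river: ρ → (-9,19,12)
river: ρ → (12,5,-16)
river: ρ → (-16,27,1)
river: ρ → (1,27,-16)
river: ρ → (-16,5,12)
river: ρ → (12,19,-9)
river: ρ → (-9,17,14)
river: ρ → (14,11,-12)
ρ-cycle length = 12 (tail of 1 descent step not counted)

12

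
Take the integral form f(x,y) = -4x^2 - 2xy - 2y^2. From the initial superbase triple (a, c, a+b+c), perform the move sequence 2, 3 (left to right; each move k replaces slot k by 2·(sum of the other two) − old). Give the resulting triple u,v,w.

start (-4,-2,-8) = (f(1,0),f(0,1),f(1,1))
replace slot 2: 2·((-4)+(-8)) − (-2) = -22 → (-4,-22,-8)
replace slot 3: 2·((-4)+(-22)) − (-8) = -44 → (-4,-22,-44)

-4,-22,-44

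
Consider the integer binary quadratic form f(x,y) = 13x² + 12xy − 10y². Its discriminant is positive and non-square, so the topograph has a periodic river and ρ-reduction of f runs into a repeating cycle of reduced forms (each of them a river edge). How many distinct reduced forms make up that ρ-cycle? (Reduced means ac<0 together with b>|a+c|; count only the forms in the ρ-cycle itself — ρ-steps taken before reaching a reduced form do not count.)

D = 664, ⌊√D⌋ = 25
river: ρ → (-10,8,15)
river: ρ → (15,22,-3)
river: ρ → (-3,20,22)
river: ρ → (22,24,-1)
river: ρ → (-1,24,22)
river: ρ → (22,20,-3)
river: ρ → (-3,22,15)
river: ρ → (15,8,-10)
river: ρ → (-10,12,13)
river: ρ → (13,14,-9)
river: ρ → (-9,22,5)
river: ρ → (5,18,-17)
river: ρ → (-17,16,6)
river: ρ → (6,20,-11)
river: ρ → (-11,24,2)
river: ρ → (2,24,-11)
river: ρ → (-11,20,6)
river: ρ → (6,16,-17)
river: ρ → (-17,18,5)
river: ρ → (5,22,-9)
river: ρ → (-9,14,13)
river: ρ → (13,12,-10)
ρ-cycle length = 22 (tail of 0 descent steps not counted)

22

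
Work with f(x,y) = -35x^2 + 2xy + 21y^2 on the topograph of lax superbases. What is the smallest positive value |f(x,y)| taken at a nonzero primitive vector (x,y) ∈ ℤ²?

descent: ρ → (21,40,-16)  [lands on river]
river: ρ → (-16,24,37)
river: ρ → (37,50,-3)
river: ρ → (-3,52,20)
river: ρ → (20,28,-27)
river: ρ → (-27,26,21)
river: ρ → (21,16,-32)
river: ρ → (-32,48,5)
river: ρ → (5,52,-12)
river: ρ → (-12,44,21)
closes: descent 1, river 10
min |a| on river = 3

3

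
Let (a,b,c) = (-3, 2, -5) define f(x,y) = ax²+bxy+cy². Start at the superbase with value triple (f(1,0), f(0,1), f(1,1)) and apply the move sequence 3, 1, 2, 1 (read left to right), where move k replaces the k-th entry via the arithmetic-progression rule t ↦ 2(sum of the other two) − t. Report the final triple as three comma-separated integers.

start (-3,-5,-6) = (f(1,0),f(0,1),f(1,1))
replace slot 3: 2·((-3)+(-5)) − (-6) = -10 → (-3,-5,-10)
replace slot 1: 2·((-5)+(-10)) − (-3) = -27 → (-27,-5,-10)
replace slot 2: 2·((-27)+(-10)) − (-5) = -69 → (-27,-69,-10)
replace slot 1: 2·((-69)+(-10)) − (-27) = -131 → (-131,-69,-10)

-131,-69,-10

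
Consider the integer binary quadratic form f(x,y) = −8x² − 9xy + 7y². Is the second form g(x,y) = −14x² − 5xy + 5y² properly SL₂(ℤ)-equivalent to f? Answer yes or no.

D₁ = 305, D₂ = 305
river cycle of f (length 8): (7, 9, -8), (-8, 7, 8), (8, 9, -7), (-7, 5, 10), (10, 15, -2), (-2, 17, 2), (2, 15, -10), (-10, 5, 7)
river cycle of g (length 4): (5, 15, -4), (-4, 17, 1), (1, 17, -4), (-4, 15, 5)
cycles differ ⇒ inequivalent

no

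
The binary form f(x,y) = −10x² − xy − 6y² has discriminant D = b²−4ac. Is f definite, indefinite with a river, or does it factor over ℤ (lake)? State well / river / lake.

D = b²−4ac = (-1)² − 4·(-10)·(-6) = -239
D < 0 ⇒ definite ⇒ every region one sign ⇒ single well

well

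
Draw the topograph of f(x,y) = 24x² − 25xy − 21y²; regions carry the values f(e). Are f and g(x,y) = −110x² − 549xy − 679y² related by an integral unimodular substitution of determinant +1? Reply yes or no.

D₁ = 2641, D₂ = 2641
river cycle of f (length 82): (-21, 25, 24), (24, 23, -22), (-22, 21, 25), (25, 29, -18), (-18, 43, 11), (11, 45, -14), (-14, 39, 20), (20, 41, -12), (-12, 31, 35), (35, 39, -8), … (72 more)
river cycle of g (length 82): (-21, 25, 24), (24, 23, -22), (-22, 21, 25), (25, 29, -18), (-18, 43, 11), (11, 45, -14), (-14, 39, 20), (20, 41, -12), (-12, 31, 35), (35, 39, -8), … (72 more)
cycles coincide ⇒ equivalent

yes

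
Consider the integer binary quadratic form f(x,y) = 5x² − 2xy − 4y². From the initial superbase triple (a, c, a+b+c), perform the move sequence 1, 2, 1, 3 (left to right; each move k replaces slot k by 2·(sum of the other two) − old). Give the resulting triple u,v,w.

start (5,-4,-1) = (f(1,0),f(0,1),f(1,1))
replace slot 1: 2·((-4)+(-1)) − 5 = -15 → (-15,-4,-1)
replace slot 2: 2·((-15)+(-1)) − (-4) = -28 → (-15,-28,-1)
replace slot 1: 2·((-28)+(-1)) − (-15) = -43 → (-43,-28,-1)
replace slot 3: 2·((-43)+(-28)) − (-1) = -141 → (-43,-28,-141)

-43,-28,-141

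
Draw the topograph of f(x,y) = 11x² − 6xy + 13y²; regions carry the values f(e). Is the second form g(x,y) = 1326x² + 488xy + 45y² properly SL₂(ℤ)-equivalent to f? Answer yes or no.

D₁ = -536, D₂ = -536
f: reduced (well bottom): (11,-6,13) with a≤c, −a<b≤a
g: flip: (1326,488,45)→(45,-488,1326)
g: translate: b→-38 (≡-488 mod 90), so (45,-488,1326)→(45,-38,11)
g: flip: (45,-38,11)→(11,38,45)
g: translate: b→-6 (≡38 mod 22), so (11,38,45)→(11,-6,13)
g: reduced (well bottom): (11,-6,13) with a≤c, −a<b≤a
reduced forms (11, -6, 13) vs (11, -6, 13) ⇒ equivalent

yes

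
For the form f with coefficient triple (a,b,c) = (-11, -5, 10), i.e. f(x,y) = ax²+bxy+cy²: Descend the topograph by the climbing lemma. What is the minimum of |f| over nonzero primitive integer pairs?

descent: ρ → (10,5,-11)  [lands on river]
river: ρ → (-11,17,4)
river: ρ → (4,15,-15)
river: ρ → (-15,15,4)
river: ρ → (4,17,-11)
river: ρ → (-11,5,10)
river: ρ → (10,15,-6)
river: ρ → (-6,21,1)
river: ρ → (1,21,-6)
river: ρ → (-6,15,10)
closes: descent 1, river 10
min |a| on river = 1

1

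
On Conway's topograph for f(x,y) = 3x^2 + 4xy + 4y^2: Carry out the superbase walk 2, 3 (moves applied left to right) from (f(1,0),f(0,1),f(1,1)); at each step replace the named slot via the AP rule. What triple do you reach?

start (3,4,11) = (f(1,0),f(0,1),f(1,1))
replace slot 2: 2·(3+11) − 4 = 24 → (3,24,11)
replace slot 3: 2·(3+24) − 11 = 43 → (3,24,43)

3,24,43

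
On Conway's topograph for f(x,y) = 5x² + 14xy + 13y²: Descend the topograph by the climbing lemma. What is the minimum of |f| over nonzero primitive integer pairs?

translate: b→4 (≡14 mod 10), so (5,14,13)→(5,4,4)
flip: (5,4,4)→(4,-4,5)
translate: b→4 (≡-4 mod 8), so (4,-4,5)→(4,4,5)
reduced (well bottom): (4,4,5) with a≤c, −a<b≤a
well minimum = a = 4

4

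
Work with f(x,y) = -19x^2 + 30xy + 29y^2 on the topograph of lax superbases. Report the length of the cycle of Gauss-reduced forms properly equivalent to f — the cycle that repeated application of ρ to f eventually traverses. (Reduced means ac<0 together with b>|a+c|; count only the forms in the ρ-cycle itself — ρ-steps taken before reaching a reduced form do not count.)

D = 3104, ⌊√D⌋ = 55
river: ρ → (29,28,-20)
river: ρ → (-20,52,5)
river: ρ → (5,48,-40)
river: ρ → (-40,32,13)
river: ρ → (13,46,-19)
river: ρ → (-19,30,29)
ρ-cycle length = 6 (tail of 0 descent steps not counted)

6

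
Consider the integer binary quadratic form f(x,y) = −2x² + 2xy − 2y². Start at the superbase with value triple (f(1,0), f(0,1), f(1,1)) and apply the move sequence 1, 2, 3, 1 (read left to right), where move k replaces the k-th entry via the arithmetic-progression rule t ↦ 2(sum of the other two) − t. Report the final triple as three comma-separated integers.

start (-2,-2,-2) = (f(1,0),f(0,1),f(1,1))
replace slot 1: 2·((-2)+(-2)) − (-2) = -6 → (-6,-2,-2)
replace slot 2: 2·((-6)+(-2)) − (-2) = -14 → (-6,-14,-2)
replace slot 3: 2·((-6)+(-14)) − (-2) = -38 → (-6,-14,-38)
replace slot 1: 2·((-14)+(-38)) − (-6) = -98 → (-98,-14,-38)

-98,-14,-38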